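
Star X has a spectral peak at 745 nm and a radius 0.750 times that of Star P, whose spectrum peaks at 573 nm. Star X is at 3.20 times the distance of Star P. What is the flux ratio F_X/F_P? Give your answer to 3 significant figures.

Wien's law: T_X/T_P = λ_P/λ_X = 573/745 = 0.7691.
L_X/L_P = (R_X/R_P)²(T_X/T_P)⁴ = (0.750)²(0.7691)⁴ = 0.1968.
F_X/F_P = (L_X/L_P)/(d_X/d_P)² = 0.1968/(3.20)² = 0.01922.

0.0192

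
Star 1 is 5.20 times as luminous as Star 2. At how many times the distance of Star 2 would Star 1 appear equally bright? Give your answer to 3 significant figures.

2.28

Equal flux requires L_1/d_1² = L_2/d_2², so d_1/d_2 = √(L_1/L_2)
= √(5.20) = 2.280.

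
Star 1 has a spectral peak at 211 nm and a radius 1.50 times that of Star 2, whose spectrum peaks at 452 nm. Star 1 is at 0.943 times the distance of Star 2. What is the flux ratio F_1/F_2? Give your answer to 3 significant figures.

53.3

Wien's law: T_1/T_2 = λ_2/λ_1 = 452/211 = 2.142.
L_1/L_2 = (R_1/R_2)²(T_1/T_2)⁴ = (1.50)²(2.142)⁴ = 47.38.
F_1/F_2 = (L_1/L_2)/(d_1/d_2)² = 47.38/(0.943)² = 53.28.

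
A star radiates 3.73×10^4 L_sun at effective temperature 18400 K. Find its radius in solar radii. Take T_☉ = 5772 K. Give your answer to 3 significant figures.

19.0 solar radii

R/R_☉ = √(L/L_☉) / (T/T_☉)² = √(3.73×10^4) / (3.188)²
       = 193.1 / 10.16 = 19.01.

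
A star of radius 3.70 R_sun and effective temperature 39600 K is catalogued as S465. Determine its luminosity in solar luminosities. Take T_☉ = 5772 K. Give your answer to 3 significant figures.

L/L_☉ = (R/R_☉)² (T/T_☉)⁴ = (3.70)² × (39600/5772)⁴
       = 13.69 × (6.861)⁴ = 13.69 × 2216 = 3.033×10^4.

3.03×10^4 solar luminosities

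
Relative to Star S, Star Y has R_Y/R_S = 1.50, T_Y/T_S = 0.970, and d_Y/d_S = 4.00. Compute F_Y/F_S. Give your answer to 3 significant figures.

L_Y/L_S = (R_Y/R_S)²(T_Y/T_S)⁴ = (1.50)² × (0.970)⁴ = 1.992.
F_Y/F_S = (L_Y/L_S)/(d_Y/d_S)² = 1.992 / (4.00)² = 0.1245.

0.124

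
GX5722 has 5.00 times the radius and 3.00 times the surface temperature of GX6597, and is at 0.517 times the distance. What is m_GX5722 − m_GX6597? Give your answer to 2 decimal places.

-9.70

L_GX5722/L_GX6597 = (5.00)²(3.00)⁴ = 2025.
F_GX5722/F_GX6597 = (L_GX5722/L_GX6597)/(d_GX5722/d_GX6597)² = 2025/0.2673 = 7576.
m_GX5722 − m_GX6597 = −2.5 log₁₀(7576) = -9.70.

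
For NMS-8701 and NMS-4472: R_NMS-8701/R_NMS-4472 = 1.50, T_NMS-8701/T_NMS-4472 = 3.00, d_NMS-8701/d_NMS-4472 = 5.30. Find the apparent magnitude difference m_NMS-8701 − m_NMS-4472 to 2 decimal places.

L_NMS-8701/L_NMS-4472 = (1.50)²(3.00)⁴ = 182.2.
F_NMS-8701/F_NMS-4472 = (L_NMS-8701/L_NMS-4472)/(d_NMS-8701/d_NMS-4472)² = 182.2/28.09 = 6.488.
m_NMS-8701 − m_NMS-4472 = −2.5 log₁₀(6.488) = -2.03.

-2.03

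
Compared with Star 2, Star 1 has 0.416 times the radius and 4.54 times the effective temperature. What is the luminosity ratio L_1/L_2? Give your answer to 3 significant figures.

73.5

From the Stefan–Boltzmann law, L ∝ R²T⁴, so
L_1/L_2 = (R_1/R_2)² (T_1/T_2)⁴ = (0.416)² × (4.54)⁴ = 0.1731 × 424.8 = 73.52.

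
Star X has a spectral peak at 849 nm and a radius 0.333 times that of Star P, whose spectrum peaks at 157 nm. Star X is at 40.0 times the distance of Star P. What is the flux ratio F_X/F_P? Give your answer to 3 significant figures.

Wien's law: T_X/T_P = λ_P/λ_X = 157/849 = 0.1849.
L_X/L_P = (R_X/R_P)²(T_X/T_P)⁴ = (0.333)²(0.1849)⁴ = 1.297×10^-4.
F_X/F_P = (L_X/L_P)/(d_X/d_P)² = 1.297×10^-4/(40.0)² = 8.105×10^-8.

8.10×10^-8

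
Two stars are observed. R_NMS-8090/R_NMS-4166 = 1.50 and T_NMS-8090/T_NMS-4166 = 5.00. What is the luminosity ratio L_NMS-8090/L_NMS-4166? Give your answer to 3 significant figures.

1.41×10^3

From the Stefan–Boltzmann law, L ∝ R²T⁴, so
L_NMS-8090/L_NMS-4166 = (R_NMS-8090/R_NMS-4166)² (T_NMS-8090/T_NMS-4166)⁴ = (1.50)² × (5.00)⁴ = 2.250 × 625.0 = 1406.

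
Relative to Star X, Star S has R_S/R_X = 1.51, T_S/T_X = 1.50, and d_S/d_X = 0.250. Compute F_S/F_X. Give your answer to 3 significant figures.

L_S/L_X = (R_S/R_X)²(T_S/T_X)⁴ = (1.51)² × (1.50)⁴ = 11.54.
F_S/F_X = (L_S/L_X)/(d_S/d_X)² = 11.54 / (0.250)² = 184.7.

185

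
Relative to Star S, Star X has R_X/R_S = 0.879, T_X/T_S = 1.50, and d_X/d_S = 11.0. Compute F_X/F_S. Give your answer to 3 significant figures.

0.0323

L_X/L_S = (R_X/R_S)²(T_X/T_S)⁴ = (0.879)² × (1.50)⁴ = 3.911.
F_X/F_S = (L_X/L_S)/(d_X/d_S)² = 3.911 / (11.0)² = 0.03233.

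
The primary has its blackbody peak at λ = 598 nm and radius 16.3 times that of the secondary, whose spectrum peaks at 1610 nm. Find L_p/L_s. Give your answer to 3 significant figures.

Wien's law gives T ∝ 1/λ_max, so T_p/T_s = λ_s/λ_p = 1610/598 = 2.692.
Then L ∝ R²T⁴ gives L_p/L_s = (16.3)² × (2.692)⁴ = 265.7 × 52.54 = 1.396×10^4.

1.40×10^4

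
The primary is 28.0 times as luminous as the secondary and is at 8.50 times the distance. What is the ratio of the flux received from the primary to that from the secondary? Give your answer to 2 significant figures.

0.39

F = L/(4πd²), so F_p/F_s = (L_p/L_s) / (d_p/d_s)²
= 28.0 / (8.50)² = 28.0 / 72.25 = 0.3875.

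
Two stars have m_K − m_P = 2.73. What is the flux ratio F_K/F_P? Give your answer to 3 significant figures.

0.0809

F_K/F_P = 10^(−(m_K − m_P)/2.5) = 10^(-2.73/2.5) = 10^-1.092 = 0.08091.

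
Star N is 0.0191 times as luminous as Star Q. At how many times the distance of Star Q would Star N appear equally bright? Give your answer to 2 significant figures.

0.14

Equal flux requires L_N/d_N² = L_Q/d_Q², so d_N/d_Q = √(L_N/L_Q)
= √(0.0191) = 0.1382.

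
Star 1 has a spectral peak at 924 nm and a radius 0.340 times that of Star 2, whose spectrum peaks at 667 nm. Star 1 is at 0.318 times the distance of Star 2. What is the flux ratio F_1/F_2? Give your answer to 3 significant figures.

0.310

Wien's law: T_1/T_2 = λ_2/λ_1 = 667/924 = 0.7219.
L_1/L_2 = (R_1/R_2)²(T_1/T_2)⁴ = (0.340)²(0.7219)⁴ = 0.03139.
F_1/F_2 = (L_1/L_2)/(d_1/d_2)² = 0.03139/(0.318)² = 0.3104.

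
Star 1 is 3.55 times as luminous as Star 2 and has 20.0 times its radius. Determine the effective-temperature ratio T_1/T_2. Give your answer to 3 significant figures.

0.307

L ∝ R²T⁴ gives T ∝ (L/R²)^(1/4), so
T_1/T_2 = (3.55 / 20.0²)^(1/4) = (0.008875)^(1/4) = 0.3069.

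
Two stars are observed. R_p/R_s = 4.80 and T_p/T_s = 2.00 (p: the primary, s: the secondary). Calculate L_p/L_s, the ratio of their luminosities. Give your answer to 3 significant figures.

From the Stefan–Boltzmann law, L ∝ R²T⁴, so
L_p/L_s = (R_p/R_s)² (T_p/T_s)⁴ = (4.80)² × (2.00)⁴ = 23.04 × 16.00 = 368.6.

369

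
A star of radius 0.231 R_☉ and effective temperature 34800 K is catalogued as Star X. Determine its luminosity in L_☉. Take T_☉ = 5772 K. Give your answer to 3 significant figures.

70.5 L_☉

L/L_☉ = (R/R_☉)² (T/T_☉)⁴ = (0.231)² × (34800/5772)⁴
       = 0.05336 × (6.029)⁴ = 0.05336 × 1321 = 70.51.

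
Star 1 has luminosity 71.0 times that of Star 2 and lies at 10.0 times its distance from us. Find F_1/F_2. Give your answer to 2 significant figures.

F = L/(4πd²), so F_1/F_2 = (L_1/L_2) / (d_1/d_2)²
= 71.0 / (10.0)² = 71.0 / 100.0 = 0.7100.

0.71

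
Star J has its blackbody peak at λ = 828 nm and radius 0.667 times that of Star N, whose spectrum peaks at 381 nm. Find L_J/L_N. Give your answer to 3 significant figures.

Wien's law gives T ∝ 1/λ_max, so T_J/T_N = λ_N/λ_J = 381/828 = 0.4601.
Then L ∝ R²T⁴ gives L_J/L_N = (0.667)² × (0.4601)⁴ = 0.4449 × 0.04483 = 0.01994.

0.0199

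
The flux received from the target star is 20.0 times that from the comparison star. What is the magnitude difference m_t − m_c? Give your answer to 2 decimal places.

-3.25

m_t − m_c = −2.5 log₁₀(F_t/F_c) = −2.5 log₁₀(20.0) = −2.5 × (1.301) = -3.253.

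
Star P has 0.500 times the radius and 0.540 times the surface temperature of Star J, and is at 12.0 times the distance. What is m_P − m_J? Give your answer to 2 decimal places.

9.58

L_P/L_J = (0.500)²(0.540)⁴ = 0.02126.
F_P/F_J = (L_P/L_J)/(d_P/d_J)² = 0.02126/144.0 = 1.476×10^-4.
m_P − m_J = −2.5 log₁₀(1.476×10^-4) = 9.58.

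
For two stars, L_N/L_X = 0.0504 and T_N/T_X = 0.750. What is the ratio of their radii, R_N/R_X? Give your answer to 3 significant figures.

0.399

L ∝ R²T⁴ gives R ∝ √L / T², so
R_N/R_X = √(0.0504) / (0.750)² = 0.2245 / 0.5625 = 0.3991.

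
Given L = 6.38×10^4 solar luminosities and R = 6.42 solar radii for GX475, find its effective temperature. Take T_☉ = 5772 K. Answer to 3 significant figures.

3.62×10^4 K

T/T_☉ = (L/L_☉)^(1/4) / (R/R_☉)^(1/2)
T = 5772 × (6.38×10^4)^(1/4) / √(6.42) = 5772 × 15.89 / 2.534 = 3.620×10^4 K.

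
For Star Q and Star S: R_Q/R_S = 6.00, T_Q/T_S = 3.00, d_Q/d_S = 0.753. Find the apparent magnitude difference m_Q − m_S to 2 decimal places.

-9.28

L_Q/L_S = (6.00)²(3.00)⁴ = 2916.
F_Q/F_S = (L_Q/L_S)/(d_Q/d_S)² = 2916/0.5670 = 5143.
m_Q − m_S = −2.5 log₁₀(5143) = -9.28.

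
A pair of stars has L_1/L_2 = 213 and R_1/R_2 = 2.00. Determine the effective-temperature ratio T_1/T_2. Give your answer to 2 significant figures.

2.7

L ∝ R²T⁴ gives T ∝ (L/R²)^(1/4), so
T_1/T_2 = (213 / 2.00²)^(1/4) = (53.25)^(1/4) = 2.701.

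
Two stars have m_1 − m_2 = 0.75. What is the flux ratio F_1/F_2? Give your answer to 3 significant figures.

F_1/F_2 = 10^(−(m_1 − m_2)/2.5) = 10^(-0.75/2.5) = 10^-0.300 = 0.5012.

0.501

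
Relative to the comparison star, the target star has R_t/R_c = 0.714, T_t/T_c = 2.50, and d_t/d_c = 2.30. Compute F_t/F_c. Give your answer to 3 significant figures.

3.76

L_t/L_c = (R_t/R_c)²(T_t/T_c)⁴ = (0.714)² × (2.50)⁴ = 19.91.
F_t/F_c = (L_t/L_c)/(d_t/d_c)² = 19.91 / (2.30)² = 3.764.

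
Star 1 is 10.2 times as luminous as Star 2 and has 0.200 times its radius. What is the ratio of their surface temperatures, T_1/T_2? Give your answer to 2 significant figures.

4.0

L ∝ R²T⁴ gives T ∝ (L/R²)^(1/4), so
T_1/T_2 = (10.2 / 0.200²)^(1/4) = (255.0)^(1/4) = 3.996.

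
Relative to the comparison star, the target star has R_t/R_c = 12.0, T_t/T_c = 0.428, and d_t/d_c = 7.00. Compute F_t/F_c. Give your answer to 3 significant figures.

0.0986

L_t/L_c = (R_t/R_c)²(T_t/T_c)⁴ = (12.0)² × (0.428)⁴ = 4.832.
F_t/F_c = (L_t/L_c)/(d_t/d_c)² = 4.832 / (7.00)² = 0.09861.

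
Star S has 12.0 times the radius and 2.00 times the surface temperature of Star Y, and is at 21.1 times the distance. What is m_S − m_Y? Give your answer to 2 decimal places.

L_S/L_Y = (12.0)²(2.00)⁴ = 2304.
F_S/F_Y = (L_S/L_Y)/(d_S/d_Y)² = 2304/445.2 = 5.175.
m_S − m_Y = −2.5 log₁₀(5.175) = -1.78.

-1.78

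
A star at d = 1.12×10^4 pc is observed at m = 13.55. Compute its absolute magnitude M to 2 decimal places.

-1.70

M = m − 5 log₁₀(d/10 pc) = 13.55 − 5 log₁₀(1.12×10^4/10)
  = 13.55 − 5 × 3.049 = 13.55 − 15.25 = -1.70.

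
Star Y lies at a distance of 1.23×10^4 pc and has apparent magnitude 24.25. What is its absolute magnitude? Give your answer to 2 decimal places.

8.80

M = m − 5 log₁₀(d/10 pc) = 24.25 − 5 log₁₀(1.23×10^4/10)
  = 24.25 − 5 × 3.090 = 24.25 − 15.45 = 8.80.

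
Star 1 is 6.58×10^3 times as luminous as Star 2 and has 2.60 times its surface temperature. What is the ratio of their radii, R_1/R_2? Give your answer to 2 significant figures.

L ∝ R²T⁴ gives R ∝ √L / T², so
R_1/R_2 = √(6.58×10^3) / (2.60)² = 81.12 / 6.760 = 12.00.

12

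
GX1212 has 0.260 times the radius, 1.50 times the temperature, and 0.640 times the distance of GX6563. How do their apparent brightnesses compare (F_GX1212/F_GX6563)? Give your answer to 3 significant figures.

0.836

L_GX1212/L_GX6563 = (R_GX1212/R_GX6563)²(T_GX1212/T_GX6563)⁴ = (0.260)² × (1.50)⁴ = 0.3422.
F_GX1212/F_GX6563 = (L_GX1212/L_GX6563)/(d_GX1212/d_GX6563)² = 0.3422 / (0.640)² = 0.8355.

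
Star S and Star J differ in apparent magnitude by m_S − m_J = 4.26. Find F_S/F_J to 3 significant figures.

0.0198

F_S/F_J = 10^(−(m_S − m_J)/2.5) = 10^(-4.26/2.5) = 10^-1.704 = 0.01977.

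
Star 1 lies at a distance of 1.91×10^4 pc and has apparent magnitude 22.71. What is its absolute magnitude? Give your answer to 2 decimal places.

M = m − 5 log₁₀(d/10 pc) = 22.71 − 5 log₁₀(1.91×10^4/10)
  = 22.71 − 5 × 3.281 = 22.71 − 16.41 = 6.30.

6.30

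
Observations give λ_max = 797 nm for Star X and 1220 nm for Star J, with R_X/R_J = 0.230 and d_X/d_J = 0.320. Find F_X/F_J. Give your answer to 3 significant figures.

Wien's law: T_X/T_J = λ_J/λ_X = 1220/797 = 1.531.
L_X/L_J = (R_X/R_J)²(T_X/T_J)⁴ = (0.230)²(1.531)⁴ = 0.2904.
F_X/F_J = (L_X/L_J)/(d_X/d_J)² = 0.2904/(0.320)² = 2.836.

2.84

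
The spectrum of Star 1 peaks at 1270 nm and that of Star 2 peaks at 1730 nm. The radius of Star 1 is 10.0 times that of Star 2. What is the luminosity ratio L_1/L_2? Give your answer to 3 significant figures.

344

Wien's law gives T ∝ 1/λ_max, so T_1/T_2 = λ_2/λ_1 = 1730/1270 = 1.362.
Then L ∝ R²T⁴ gives L_1/L_2 = (10.0)² × (1.362)⁴ = 100.0 × 3.443 = 344.3.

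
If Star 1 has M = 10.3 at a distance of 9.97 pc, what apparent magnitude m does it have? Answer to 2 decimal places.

m = M + 5 log₁₀(d/10 pc) = 10.3 + 5 log₁₀(9.97/10)
  = 10.3 + 5 × -0.001 = 10.3 + -0.01 = 10.29.

10.29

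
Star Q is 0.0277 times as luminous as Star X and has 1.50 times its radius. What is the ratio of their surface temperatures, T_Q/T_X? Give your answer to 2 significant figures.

0.33

L ∝ R²T⁴ gives T ∝ (L/R²)^(1/4), so
T_Q/T_X = (0.0277 / 1.50²)^(1/4) = (0.01231)^(1/4) = 0.3331.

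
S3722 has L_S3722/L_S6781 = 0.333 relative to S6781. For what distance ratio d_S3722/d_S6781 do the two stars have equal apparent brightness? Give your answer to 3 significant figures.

Equal flux requires L_S3722/d_S3722² = L_S6781/d_S6781², so d_S3722/d_S6781 = √(L_S3722/L_S6781)
= √(0.333) = 0.5771.

0.577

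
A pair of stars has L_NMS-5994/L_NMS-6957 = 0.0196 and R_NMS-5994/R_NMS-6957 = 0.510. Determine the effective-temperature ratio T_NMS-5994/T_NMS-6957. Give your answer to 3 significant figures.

L ∝ R²T⁴ gives T ∝ (L/R²)^(1/4), so
T_NMS-5994/T_NMS-6957 = (0.0196 / 0.510²)^(1/4) = (0.07536)^(1/4) = 0.5239.

0.524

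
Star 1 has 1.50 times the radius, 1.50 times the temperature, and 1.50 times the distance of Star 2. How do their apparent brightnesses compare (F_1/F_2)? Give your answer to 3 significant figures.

L_1/L_2 = (R_1/R_2)²(T_1/T_2)⁴ = (1.50)² × (1.50)⁴ = 11.39.
F_1/F_2 = (L_1/L_2)/(d_1/d_2)² = 11.39 / (1.50)² = 5.062.

5.06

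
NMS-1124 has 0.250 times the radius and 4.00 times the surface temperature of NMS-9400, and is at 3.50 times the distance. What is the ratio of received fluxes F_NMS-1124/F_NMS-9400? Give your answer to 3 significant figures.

1.31

L_NMS-1124/L_NMS-9400 = (R_NMS-1124/R_NMS-9400)²(T_NMS-1124/T_NMS-9400)⁴ = (0.250)² × (4.00)⁴ = 16.00.
F_NMS-1124/F_NMS-9400 = (L_NMS-1124/L_NMS-9400)/(d_NMS-1124/d_NMS-9400)² = 16.00 / (3.50)² = 1.306.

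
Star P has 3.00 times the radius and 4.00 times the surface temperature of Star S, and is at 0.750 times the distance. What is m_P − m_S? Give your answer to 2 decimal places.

L_P/L_S = (3.00)²(4.00)⁴ = 2304.
F_P/F_S = (L_P/L_S)/(d_P/d_S)² = 2304/0.5625 = 4096.
m_P − m_S = −2.5 log₁₀(4096) = -9.03.

-9.03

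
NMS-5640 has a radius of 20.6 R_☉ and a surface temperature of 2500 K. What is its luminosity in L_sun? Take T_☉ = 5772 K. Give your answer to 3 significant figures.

14.9 L_sun

L/L_☉ = (R/R_☉)² (T/T_☉)⁴ = (20.6)² × (2500/5772)⁴
       = 424.4 × (0.4331)⁴ = 424.4 × 0.03519 = 14.93.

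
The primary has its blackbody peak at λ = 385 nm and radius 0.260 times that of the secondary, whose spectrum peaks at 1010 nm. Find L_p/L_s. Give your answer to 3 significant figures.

3.20

Wien's law gives T ∝ 1/λ_max, so T_p/T_s = λ_s/λ_p = 1010/385 = 2.623.
Then L ∝ R²T⁴ gives L_p/L_s = (0.260)² × (2.623)⁴ = 0.06760 × 47.36 = 3.202.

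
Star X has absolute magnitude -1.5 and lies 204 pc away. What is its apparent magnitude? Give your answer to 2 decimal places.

m = M + 5 log₁₀(d/10 pc) = -1.5 + 5 log₁₀(204/10)
  = -1.5 + 5 × 1.310 = -1.5 + 6.55 = 5.05.

5.05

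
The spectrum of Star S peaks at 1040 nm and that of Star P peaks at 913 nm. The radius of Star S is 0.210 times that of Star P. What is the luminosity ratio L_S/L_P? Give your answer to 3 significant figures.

0.0262

Wien's law gives T ∝ 1/λ_max, so T_S/T_P = λ_P/λ_S = 913/1040 = 0.8779.
Then L ∝ R²T⁴ gives L_S/L_P = (0.210)² × (0.8779)⁴ = 0.04410 × 0.5939 = 0.02619.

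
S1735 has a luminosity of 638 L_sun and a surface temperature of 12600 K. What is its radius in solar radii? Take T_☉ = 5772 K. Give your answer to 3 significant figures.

R/R_☉ = √(L/L_☉) / (T/T_☉)² = √(638) / (2.183)²
       = 25.26 / 4.765 = 5.301.

5.30 solar radii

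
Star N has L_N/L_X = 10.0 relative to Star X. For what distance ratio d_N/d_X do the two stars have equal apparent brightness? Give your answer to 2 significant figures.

Equal flux requires L_N/d_N² = L_X/d_X², so d_N/d_X = √(L_N/L_X)
= √(10.0) = 3.162.

3.2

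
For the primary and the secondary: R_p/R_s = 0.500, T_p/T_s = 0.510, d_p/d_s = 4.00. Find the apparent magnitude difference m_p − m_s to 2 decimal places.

7.44

L_p/L_s = (0.500)²(0.510)⁴ = 0.01691.
F_p/F_s = (L_p/L_s)/(d_p/d_s)² = 0.01691/16.00 = 0.001057.
m_p − m_s = −2.5 log₁₀(0.001057) = 7.44.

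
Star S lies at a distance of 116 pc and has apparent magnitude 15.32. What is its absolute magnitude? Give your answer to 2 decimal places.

M = m − 5 log₁₀(d/10 pc) = 15.32 − 5 log₁₀(116/10)
  = 15.32 − 5 × 1.064 = 15.32 − 5.32 = 10.00.

10.00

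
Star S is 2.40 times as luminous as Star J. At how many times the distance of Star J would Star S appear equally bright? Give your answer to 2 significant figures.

1.5

Equal flux requires L_S/d_S² = L_J/d_J², so d_S/d_J = √(L_S/L_J)
= √(2.40) = 1.549.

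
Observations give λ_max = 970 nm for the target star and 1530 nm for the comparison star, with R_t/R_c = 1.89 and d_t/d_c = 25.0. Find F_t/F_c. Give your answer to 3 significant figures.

0.0354

Wien's law: T_t/T_c = λ_c/λ_t = 1530/970 = 1.577.
L_t/L_c = (R_t/R_c)²(T_t/T_c)⁴ = (1.89)²(1.577)⁴ = 22.11.
F_t/F_c = (L_t/L_c)/(d_t/d_c)² = 22.11/(25.0)² = 0.03538.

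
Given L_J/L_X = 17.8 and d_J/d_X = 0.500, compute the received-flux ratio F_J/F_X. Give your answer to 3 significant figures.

F = L/(4πd²), so F_J/F_X = (L_J/L_X) / (d_J/d_X)²
= 17.8 / (0.500)² = 17.8 / 0.2500 = 71.20.

71.2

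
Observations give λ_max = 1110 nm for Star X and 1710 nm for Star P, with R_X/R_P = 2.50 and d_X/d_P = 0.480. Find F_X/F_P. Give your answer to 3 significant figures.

153

Wien's law: T_X/T_P = λ_P/λ_X = 1710/1110 = 1.541.
L_X/L_P = (R_X/R_P)²(T_X/T_P)⁴ = (2.50)²(1.541)⁴ = 35.20.
F_X/F_P = (L_X/L_P)/(d_X/d_P)² = 35.20/(0.480)² = 152.8.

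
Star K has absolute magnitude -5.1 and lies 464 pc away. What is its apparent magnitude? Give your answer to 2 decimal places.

3.23

m = M + 5 log₁₀(d/10 pc) = -5.1 + 5 log₁₀(464/10)
  = -5.1 + 5 × 1.667 = -5.1 + 8.33 = 3.23.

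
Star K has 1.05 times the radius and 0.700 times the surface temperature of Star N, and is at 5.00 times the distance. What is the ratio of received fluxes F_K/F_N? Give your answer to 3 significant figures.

L_K/L_N = (R_K/R_N)²(T_K/T_N)⁴ = (1.05)² × (0.700)⁴ = 0.2647.
F_K/F_N = (L_K/L_N)/(d_K/d_N)² = 0.2647 / (5.00)² = 0.01059.

0.0106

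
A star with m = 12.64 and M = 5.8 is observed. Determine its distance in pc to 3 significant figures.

233 pc

m − M = 5 log₁₀(d/10 pc)
12.64 − (5.8) = 6.84 = 5 log₁₀(d/10)
d = 10 × 10^(6.84/5) = 10 × 10^1.368 = 233.3 pc.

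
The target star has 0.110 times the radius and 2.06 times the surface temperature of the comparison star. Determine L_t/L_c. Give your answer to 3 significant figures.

0.218

From the Stefan–Boltzmann law, L ∝ R²T⁴, so
L_t/L_c = (R_t/R_c)² (T_t/T_c)⁴ = (0.110)² × (2.06)⁴ = 0.01210 × 18.01 = 0.2179.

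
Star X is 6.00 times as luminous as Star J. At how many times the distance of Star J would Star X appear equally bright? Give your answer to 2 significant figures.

Equal flux requires L_X/d_X² = L_J/d_J², so d_X/d_J = √(L_X/L_J)
= √(6.00) = 2.449.

2.4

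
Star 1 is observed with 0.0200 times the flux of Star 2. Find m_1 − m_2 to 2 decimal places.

m_1 − m_2 = −2.5 log₁₀(F_1/F_2) = −2.5 log₁₀(0.0200) = −2.5 × (-1.699) = 4.247.

4.25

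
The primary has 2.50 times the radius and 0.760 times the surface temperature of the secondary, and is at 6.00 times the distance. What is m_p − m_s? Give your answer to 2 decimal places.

L_p/L_s = (2.50)²(0.760)⁴ = 2.085.
F_p/F_s = (L_p/L_s)/(d_p/d_s)² = 2.085/36.00 = 0.05792.
m_p − m_s = −2.5 log₁₀(0.05792) = 3.09.

3.09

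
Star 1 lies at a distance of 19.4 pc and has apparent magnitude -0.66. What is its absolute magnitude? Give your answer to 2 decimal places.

-2.10

M = m − 5 log₁₀(d/10 pc) = -0.66 − 5 log₁₀(19.4/10)
  = -0.66 − 5 × 0.288 = -0.66 − 1.44 = -2.10.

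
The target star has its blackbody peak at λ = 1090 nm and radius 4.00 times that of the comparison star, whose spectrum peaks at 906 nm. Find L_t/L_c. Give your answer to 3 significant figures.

Wien's law gives T ∝ 1/λ_max, so T_t/T_c = λ_c/λ_t = 906/1090 = 0.8312.
Then L ∝ R²T⁴ gives L_t/L_c = (4.00)² × (0.8312)⁴ = 16.00 × 0.4773 = 7.637.

7.64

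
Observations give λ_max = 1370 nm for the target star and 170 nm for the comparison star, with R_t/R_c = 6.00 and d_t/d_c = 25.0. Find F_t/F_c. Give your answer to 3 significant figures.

Wien's law: T_t/T_c = λ_c/λ_t = 170/1370 = 0.1241.
L_t/L_c = (R_t/R_c)²(T_t/T_c)⁴ = (6.00)²(0.1241)⁴ = 0.008535.
F_t/F_c = (L_t/L_c)/(d_t/d_c)² = 0.008535/(25.0)² = 1.366×10^-5.

1.37×10^-5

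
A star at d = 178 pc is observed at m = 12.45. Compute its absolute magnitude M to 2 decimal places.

6.20

M = m − 5 log₁₀(d/10 pc) = 12.45 − 5 log₁₀(178/10)
  = 12.45 − 5 × 1.250 = 12.45 − 6.25 = 6.20.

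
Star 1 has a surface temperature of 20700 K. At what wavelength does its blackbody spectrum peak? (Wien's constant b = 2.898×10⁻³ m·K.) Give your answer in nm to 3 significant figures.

140 nm

λ_max = b/T = 2.898×10⁻³ / 20700 = 1.40×10^-7 m = 140.0 nm.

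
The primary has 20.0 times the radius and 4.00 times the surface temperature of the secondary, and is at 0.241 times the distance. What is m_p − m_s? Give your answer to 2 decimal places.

-15.62

L_p/L_s = (20.0)²(4.00)⁴ = 1.024×10^5.
F_p/F_s = (L_p/L_s)/(d_p/d_s)² = 1.024×10^5/0.05808 = 1.763×10^6.
m_p − m_s = −2.5 log₁₀(1.763×10^6) = -15.62.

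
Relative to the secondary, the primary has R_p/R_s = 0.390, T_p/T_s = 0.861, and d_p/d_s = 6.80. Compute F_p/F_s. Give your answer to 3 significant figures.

L_p/L_s = (R_p/R_s)²(T_p/T_s)⁴ = (0.390)² × (0.861)⁴ = 0.08359.
F_p/F_s = (L_p/L_s)/(d_p/d_s)² = 0.08359 / (6.80)² = 0.001808.

0.00181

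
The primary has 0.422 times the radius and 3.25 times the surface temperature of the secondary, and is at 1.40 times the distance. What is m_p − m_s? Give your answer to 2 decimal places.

L_p/L_s = (0.422)²(3.25)⁴ = 19.87.
F_p/F_s = (L_p/L_s)/(d_p/d_s)² = 19.87/1.960 = 10.14.
m_p − m_s = −2.5 log₁₀(10.14) = -2.51.

-2.51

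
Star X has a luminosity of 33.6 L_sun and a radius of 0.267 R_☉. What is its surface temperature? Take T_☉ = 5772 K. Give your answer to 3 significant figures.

T/T_☉ = (L/L_☉)^(1/4) / (R/R_☉)^(1/2)
T = 5772 × (33.6)^(1/4) / √(0.267) = 5772 × 2.408 / 0.5167 = 2.689×10^4 K.

2.69×10^4 K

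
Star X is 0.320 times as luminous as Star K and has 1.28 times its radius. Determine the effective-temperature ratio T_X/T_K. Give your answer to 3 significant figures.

0.665

L ∝ R²T⁴ gives T ∝ (L/R²)^(1/4), so
T_X/T_K = (0.320 / 1.28²)^(1/4) = (0.1953)^(1/4) = 0.6648.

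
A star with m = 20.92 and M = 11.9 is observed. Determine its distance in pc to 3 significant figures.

m − M = 5 log₁₀(d/10 pc)
20.92 − (11.9) = 9.02 = 5 log₁₀(d/10)
d = 10 × 10^(9.02/5) = 10 × 10^1.804 = 636.8 pc.

637 pc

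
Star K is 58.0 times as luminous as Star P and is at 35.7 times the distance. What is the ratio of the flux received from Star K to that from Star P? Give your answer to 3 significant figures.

F = L/(4πd²), so F_K/F_P = (L_K/L_P) / (d_K/d_P)²
= 58.0 / (35.7)² = 58.0 / 1274 = 0.04551.

0.0455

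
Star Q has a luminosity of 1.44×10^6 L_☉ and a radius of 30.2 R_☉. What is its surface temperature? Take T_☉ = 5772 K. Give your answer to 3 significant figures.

T/T_☉ = (L/L_☉)^(1/4) / (R/R_☉)^(1/2)
T = 5772 × (1.44×10^6)^(1/4) / √(30.2) = 5772 × 34.64 / 5.495 = 3.638×10^4 K.

3.64×10^4 K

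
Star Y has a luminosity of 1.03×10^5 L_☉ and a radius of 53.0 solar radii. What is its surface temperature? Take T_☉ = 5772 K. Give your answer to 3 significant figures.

1.42×10^4 K

T/T_☉ = (L/L_☉)^(1/4) / (R/R_☉)^(1/2)
T = 5772 × (1.03×10^5)^(1/4) / √(53.0) = 5772 × 17.91 / 7.280 = 1.420×10^4 K.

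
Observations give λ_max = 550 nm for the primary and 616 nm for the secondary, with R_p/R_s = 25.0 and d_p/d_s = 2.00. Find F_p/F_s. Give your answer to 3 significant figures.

Wien's law: T_p/T_s = λ_s/λ_p = 616/550 = 1.120.
L_p/L_s = (R_p/R_s)²(T_p/T_s)⁴ = (25.0)²(1.120)⁴ = 983.4.
F_p/F_s = (L_p/L_s)/(d_p/d_s)² = 983.4/(2.00)² = 245.9.

246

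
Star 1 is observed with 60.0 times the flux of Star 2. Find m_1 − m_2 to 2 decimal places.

m_1 − m_2 = −2.5 log₁₀(F_1/F_2) = −2.5 log₁₀(60.0) = −2.5 × (1.778) = -4.445.

-4.45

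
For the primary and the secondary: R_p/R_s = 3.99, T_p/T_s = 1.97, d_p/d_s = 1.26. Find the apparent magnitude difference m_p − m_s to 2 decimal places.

-5.45

L_p/L_s = (3.99)²(1.97)⁴ = 239.8.
F_p/F_s = (L_p/L_s)/(d_p/d_s)² = 239.8/1.588 = 151.0.
m_p − m_s = −2.5 log₁₀(151.0) = -5.45.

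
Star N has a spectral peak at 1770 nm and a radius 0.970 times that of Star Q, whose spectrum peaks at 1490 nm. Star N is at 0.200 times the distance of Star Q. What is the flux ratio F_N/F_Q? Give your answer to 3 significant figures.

11.8

Wien's law: T_N/T_Q = λ_Q/λ_N = 1490/1770 = 0.8418.
L_N/L_Q = (R_N/R_Q)²(T_N/T_Q)⁴ = (0.970)²(0.8418)⁴ = 0.4725.
F_N/F_Q = (L_N/L_Q)/(d_N/d_Q)² = 0.4725/(0.200)² = 11.81.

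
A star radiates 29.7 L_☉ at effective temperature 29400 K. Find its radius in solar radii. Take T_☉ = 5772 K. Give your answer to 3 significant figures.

0.210 solar radii

R/R_☉ = √(L/L_☉) / (T/T_☉)² = √(29.7) / (5.094)²
       = 5.450 / 25.94 = 0.2101.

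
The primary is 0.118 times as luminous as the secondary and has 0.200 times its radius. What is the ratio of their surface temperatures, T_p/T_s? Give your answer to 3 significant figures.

L ∝ R²T⁴ gives T ∝ (L/R²)^(1/4), so
T_p/T_s = (0.118 / 0.200²)^(1/4) = (2.950)^(1/4) = 1.311.

1.31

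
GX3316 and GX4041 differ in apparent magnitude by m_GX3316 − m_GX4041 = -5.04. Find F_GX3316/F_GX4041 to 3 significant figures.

F_GX3316/F_GX4041 = 10^(−(m_GX3316 − m_GX4041)/2.5) = 10^(5.04/2.5) = 10^2.016 = 103.8.

104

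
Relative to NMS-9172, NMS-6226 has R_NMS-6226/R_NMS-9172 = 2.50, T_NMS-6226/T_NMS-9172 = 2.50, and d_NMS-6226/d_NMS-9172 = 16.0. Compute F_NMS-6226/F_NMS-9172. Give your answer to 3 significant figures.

L_NMS-6226/L_NMS-9172 = (R_NMS-6226/R_NMS-9172)²(T_NMS-6226/T_NMS-9172)⁴ = (2.50)² × (2.50)⁴ = 244.1.
F_NMS-6226/F_NMS-9172 = (L_NMS-6226/L_NMS-9172)/(d_NMS-6226/d_NMS-9172)² = 244.1 / (16.0)² = 0.9537.

0.954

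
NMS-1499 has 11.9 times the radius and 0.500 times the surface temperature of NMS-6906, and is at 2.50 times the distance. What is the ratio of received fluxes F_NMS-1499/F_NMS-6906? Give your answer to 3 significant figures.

L_NMS-1499/L_NMS-6906 = (R_NMS-1499/R_NMS-6906)²(T_NMS-1499/T_NMS-6906)⁴ = (11.9)² × (0.500)⁴ = 8.851.
F_NMS-1499/F_NMS-6906 = (L_NMS-1499/L_NMS-6906)/(d_NMS-1499/d_NMS-6906)² = 8.851 / (2.50)² = 1.416.

1.42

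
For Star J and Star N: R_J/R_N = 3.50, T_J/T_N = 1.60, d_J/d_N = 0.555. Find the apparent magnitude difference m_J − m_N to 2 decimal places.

L_J/L_N = (3.50)²(1.60)⁴ = 80.28.
F_J/F_N = (L_J/L_N)/(d_J/d_N)² = 80.28/0.3080 = 260.6.
m_J − m_N = −2.5 log₁₀(260.6) = -6.04.

-6.04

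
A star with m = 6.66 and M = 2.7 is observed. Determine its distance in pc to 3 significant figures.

61.9 pc

m − M = 5 log₁₀(d/10 pc)
6.66 − (2.7) = 3.96 = 5 log₁₀(d/10)
d = 10 × 10^(3.96/5) = 10 × 10^0.792 = 61.94 pc.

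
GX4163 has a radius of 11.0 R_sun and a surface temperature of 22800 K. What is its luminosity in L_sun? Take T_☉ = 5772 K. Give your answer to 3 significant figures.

L/L_☉ = (R/R_☉)² (T/T_☉)⁴ = (11.0)² × (22800/5772)⁴
       = 121.0 × (3.950)⁴ = 121.0 × 243.5 = 2.946×10^4.

2.95×10^4 L_sun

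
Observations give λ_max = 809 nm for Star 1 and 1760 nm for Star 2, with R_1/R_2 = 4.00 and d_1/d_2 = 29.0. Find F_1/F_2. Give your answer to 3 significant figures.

Wien's law: T_1/T_2 = λ_2/λ_1 = 1760/809 = 2.176.
L_1/L_2 = (R_1/R_2)²(T_1/T_2)⁴ = (4.00)²(2.176)⁴ = 358.4.
F_1/F_2 = (L_1/L_2)/(d_1/d_2)² = 358.4/(29.0)² = 0.4262.

0.426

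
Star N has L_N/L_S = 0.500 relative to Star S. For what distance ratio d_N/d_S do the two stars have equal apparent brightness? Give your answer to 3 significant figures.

Equal flux requires L_N/d_N² = L_S/d_S², so d_N/d_S = √(L_N/L_S)
= √(0.500) = 0.7071.

0.707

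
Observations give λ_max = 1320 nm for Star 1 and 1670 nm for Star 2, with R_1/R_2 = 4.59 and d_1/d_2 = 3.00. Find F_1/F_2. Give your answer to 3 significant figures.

6.00

Wien's law: T_1/T_2 = λ_2/λ_1 = 1670/1320 = 1.265.
L_1/L_2 = (R_1/R_2)²(T_1/T_2)⁴ = (4.59)²(1.265)⁴ = 53.98.
F_1/F_2 = (L_1/L_2)/(d_1/d_2)² = 53.98/(3.00)² = 5.997.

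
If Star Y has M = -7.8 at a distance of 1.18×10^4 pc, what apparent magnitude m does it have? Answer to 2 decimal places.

m = M + 5 log₁₀(d/10 pc) = -7.8 + 5 log₁₀(1.18×10^4/10)
  = -7.8 + 5 × 3.072 = -7.8 + 15.36 = 7.56.

7.56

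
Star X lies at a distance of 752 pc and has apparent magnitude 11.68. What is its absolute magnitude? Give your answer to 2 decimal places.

2.30

M = m − 5 log₁₀(d/10 pc) = 11.68 − 5 log₁₀(752/10)
  = 11.68 − 5 × 1.876 = 11.68 − 9.38 = 2.30.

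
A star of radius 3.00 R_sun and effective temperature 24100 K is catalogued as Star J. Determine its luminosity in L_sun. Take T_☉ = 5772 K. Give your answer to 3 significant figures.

2.74×10^3 L_sun

L/L_☉ = (R/R_☉)² (T/T_☉)⁴ = (3.00)² × (24100/5772)⁴
       = 9.000 × (4.175)⁴ = 9.000 × 303.9 = 2735.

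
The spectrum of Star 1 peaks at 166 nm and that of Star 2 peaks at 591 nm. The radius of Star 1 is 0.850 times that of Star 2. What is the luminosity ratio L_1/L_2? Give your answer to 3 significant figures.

116

Wien's law gives T ∝ 1/λ_max, so T_1/T_2 = λ_2/λ_1 = 591/166 = 3.560.
Then L ∝ R²T⁴ gives L_1/L_2 = (0.850)² × (3.560)⁴ = 0.7225 × 160.7 = 116.1.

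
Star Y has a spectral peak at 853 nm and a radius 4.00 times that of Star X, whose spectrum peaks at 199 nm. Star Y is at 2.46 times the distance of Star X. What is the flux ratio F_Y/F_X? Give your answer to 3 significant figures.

0.00783

Wien's law: T_Y/T_X = λ_X/λ_Y = 199/853 = 0.2333.
L_Y/L_X = (R_Y/R_X)²(T_Y/T_X)⁴ = (4.00)²(0.2333)⁴ = 0.04740.
F_Y/F_X = (L_Y/L_X)/(d_Y/d_X)² = 0.04740/(2.46)² = 0.007832.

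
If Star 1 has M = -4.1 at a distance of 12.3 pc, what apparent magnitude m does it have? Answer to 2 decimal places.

-3.65

m = M + 5 log₁₀(d/10 pc) = -4.1 + 5 log₁₀(12.3/10)
  = -4.1 + 5 × 0.090 = -4.1 + 0.45 = -3.65.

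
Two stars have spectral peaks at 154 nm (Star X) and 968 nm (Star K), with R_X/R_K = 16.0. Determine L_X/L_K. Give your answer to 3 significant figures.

Wien's law gives T ∝ 1/λ_max, so T_X/T_K = λ_K/λ_X = 968/154 = 6.286.
Then L ∝ R²T⁴ gives L_X/L_K = (16.0)² × (6.286)⁴ = 256.0 × 1561 = 3.996×10^5.

4.00×10^5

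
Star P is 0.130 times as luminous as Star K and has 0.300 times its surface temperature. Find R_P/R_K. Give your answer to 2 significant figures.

4.0

L ∝ R²T⁴ gives R ∝ √L / T², so
R_P/R_K = √(0.130) / (0.300)² = 0.3606 / 0.09000 = 4.006.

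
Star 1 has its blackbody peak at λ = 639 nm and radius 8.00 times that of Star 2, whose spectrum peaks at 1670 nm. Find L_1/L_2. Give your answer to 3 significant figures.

2.99×10^3

Wien's law gives T ∝ 1/λ_max, so T_1/T_2 = λ_2/λ_1 = 1670/639 = 2.613.
Then L ∝ R²T⁴ gives L_1/L_2 = (8.00)² × (2.613)⁴ = 64.00 × 46.65 = 2986.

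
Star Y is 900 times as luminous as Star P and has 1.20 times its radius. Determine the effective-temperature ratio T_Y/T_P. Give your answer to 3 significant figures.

L ∝ R²T⁴ gives T ∝ (L/R²)^(1/4), so
T_Y/T_P = (900 / 1.20²)^(1/4) = (625.0)^(1/4) = 5.000.

5.00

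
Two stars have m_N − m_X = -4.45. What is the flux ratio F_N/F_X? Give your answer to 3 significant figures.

F_N/F_X = 10^(−(m_N − m_X)/2.5) = 10^(4.45/2.5) = 10^1.780 = 60.26.

60.3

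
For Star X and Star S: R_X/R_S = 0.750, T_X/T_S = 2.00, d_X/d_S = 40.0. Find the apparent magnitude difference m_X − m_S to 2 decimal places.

5.62

L_X/L_S = (0.750)²(2.00)⁴ = 9.000.
F_X/F_S = (L_X/L_S)/(d_X/d_S)² = 9.000/1600 = 0.005625.
m_X − m_S = −2.5 log₁₀(0.005625) = 5.62.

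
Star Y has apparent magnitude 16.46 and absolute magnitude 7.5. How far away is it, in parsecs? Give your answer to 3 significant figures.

m − M = 5 log₁₀(d/10 pc)
16.46 − (7.5) = 8.96 = 5 log₁₀(d/10)
d = 10 × 10^(8.96/5) = 10 × 10^1.792 = 619.4 pc.

619 pc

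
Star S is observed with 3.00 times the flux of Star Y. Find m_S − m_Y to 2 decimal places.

-1.19

m_S − m_Y = −2.5 log₁₀(F_S/F_Y) = −2.5 log₁₀(3.00) = −2.5 × (0.477) = -1.193.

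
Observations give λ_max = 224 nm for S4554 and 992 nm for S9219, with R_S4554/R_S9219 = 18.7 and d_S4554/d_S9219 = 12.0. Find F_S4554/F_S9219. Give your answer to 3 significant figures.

Wien's law: T_S4554/T_S9219 = λ_S9219/λ_S4554 = 992/224 = 4.429.
L_S4554/L_S9219 = (R_S4554/R_S9219)²(T_S4554/T_S9219)⁴ = (18.7)²(4.429)⁴ = 1.345×10^5.
F_S4554/F_S9219 = (L_S4554/L_S9219)/(d_S4554/d_S9219)² = 1.345×10^5/(12.0)² = 934.1.

934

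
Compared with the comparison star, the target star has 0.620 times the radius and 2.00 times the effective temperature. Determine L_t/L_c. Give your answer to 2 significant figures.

From the Stefan–Boltzmann law, L ∝ R²T⁴, so
L_t/L_c = (R_t/R_c)² (T_t/T_c)⁴ = (0.620)² × (2.00)⁴ = 0.3844 × 16.00 = 6.150.

6.2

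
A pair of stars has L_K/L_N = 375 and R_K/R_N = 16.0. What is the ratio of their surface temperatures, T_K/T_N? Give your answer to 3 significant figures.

1.10

L ∝ R²T⁴ gives T ∝ (L/R²)^(1/4), so
T_K/T_N = (375 / 16.0²)^(1/4) = (1.465)^(1/4) = 1.100.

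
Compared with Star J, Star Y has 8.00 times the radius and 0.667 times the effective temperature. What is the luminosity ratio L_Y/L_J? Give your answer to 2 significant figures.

From the Stefan–Boltzmann law, L ∝ R²T⁴, so
L_Y/L_J = (R_Y/R_J)² (T_Y/T_J)⁴ = (8.00)² × (0.667)⁴ = 64.00 × 0.1979 = 12.67.

13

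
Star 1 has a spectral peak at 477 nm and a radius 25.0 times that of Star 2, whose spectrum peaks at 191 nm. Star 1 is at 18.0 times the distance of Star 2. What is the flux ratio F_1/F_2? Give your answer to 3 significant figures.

0.0496

Wien's law: T_1/T_2 = λ_2/λ_1 = 191/477 = 0.4004.
L_1/L_2 = (R_1/R_2)²(T_1/T_2)⁴ = (25.0)²(0.4004)⁴ = 16.07.
F_1/F_2 = (L_1/L_2)/(d_1/d_2)² = 16.07/(18.0)² = 0.04959.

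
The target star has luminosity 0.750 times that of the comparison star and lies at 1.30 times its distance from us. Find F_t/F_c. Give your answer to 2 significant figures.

0.44

F = L/(4πd²), so F_t/F_c = (L_t/L_c) / (d_t/d_c)²
= 0.750 / (1.30)² = 0.750 / 1.690 = 0.4438.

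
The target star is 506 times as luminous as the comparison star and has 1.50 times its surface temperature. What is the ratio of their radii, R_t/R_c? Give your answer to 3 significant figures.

10.0

L ∝ R²T⁴ gives R ∝ √L / T², so
R_t/R_c = √(506) / (1.50)² = 22.49 / 2.250 = 9.998.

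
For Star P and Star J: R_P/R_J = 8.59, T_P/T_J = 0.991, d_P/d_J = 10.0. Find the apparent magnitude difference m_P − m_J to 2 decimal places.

L_P/L_J = (8.59)²(0.991)⁴ = 71.17.
F_P/F_J = (L_P/L_J)/(d_P/d_J)² = 71.17/100.0 = 0.7117.
m_P − m_J = −2.5 log₁₀(0.7117) = 0.37.

0.37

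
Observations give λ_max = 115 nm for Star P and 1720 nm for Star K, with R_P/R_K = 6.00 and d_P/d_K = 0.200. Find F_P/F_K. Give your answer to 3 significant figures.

4.50×10^7

Wien's law: T_P/T_K = λ_K/λ_P = 1720/115 = 14.96.
L_P/L_K = (R_P/R_K)²(T_P/T_K)⁴ = (6.00)²(14.96)⁴ = 1.801×10^6.
F_P/F_K = (L_P/L_K)/(d_P/d_K)² = 1.801×10^6/(0.200)² = 4.504×10^7.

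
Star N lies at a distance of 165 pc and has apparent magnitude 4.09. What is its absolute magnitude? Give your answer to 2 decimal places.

-2.00

M = m − 5 log₁₀(d/10 pc) = 4.09 − 5 log₁₀(165/10)
  = 4.09 − 5 × 1.217 = 4.09 − 6.09 = -2.00.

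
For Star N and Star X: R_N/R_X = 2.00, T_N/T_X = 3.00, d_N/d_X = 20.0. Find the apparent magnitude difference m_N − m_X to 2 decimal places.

0.23

L_N/L_X = (2.00)²(3.00)⁴ = 324.0.
F_N/F_X = (L_N/L_X)/(d_N/d_X)² = 324.0/400.0 = 0.8100.
m_N − m_X = −2.5 log₁₀(0.8100) = 0.23.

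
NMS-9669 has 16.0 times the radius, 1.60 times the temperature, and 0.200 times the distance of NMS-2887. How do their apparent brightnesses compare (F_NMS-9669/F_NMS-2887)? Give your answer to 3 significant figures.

4.19×10^4

L_NMS-9669/L_NMS-2887 = (R_NMS-9669/R_NMS-2887)²(T_NMS-9669/T_NMS-2887)⁴ = (16.0)² × (1.60)⁴ = 1678.
F_NMS-9669/F_NMS-2887 = (L_NMS-9669/L_NMS-2887)/(d_NMS-9669/d_NMS-2887)² = 1678 / (0.200)² = 4.194×10^4.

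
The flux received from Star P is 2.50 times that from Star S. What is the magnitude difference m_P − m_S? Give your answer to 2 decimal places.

-0.99

m_P − m_S = −2.5 log₁₀(F_P/F_S) = −2.5 log₁₀(2.50) = −2.5 × (0.398) = -0.995.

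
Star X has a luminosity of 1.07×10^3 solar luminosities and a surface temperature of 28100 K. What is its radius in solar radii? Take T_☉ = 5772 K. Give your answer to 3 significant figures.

1.38 solar radii

R/R_☉ = √(L/L_☉) / (T/T_☉)² = √(1.07×10^3) / (4.868)²
       = 32.71 / 23.70 = 1.380.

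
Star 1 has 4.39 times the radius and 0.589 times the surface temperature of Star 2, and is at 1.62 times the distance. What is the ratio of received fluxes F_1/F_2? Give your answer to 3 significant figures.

L_1/L_2 = (R_1/R_2)²(T_1/T_2)⁴ = (4.39)² × (0.589)⁴ = 2.319.
F_1/F_2 = (L_1/L_2)/(d_1/d_2)² = 2.319 / (1.62)² = 0.8838.

0.884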